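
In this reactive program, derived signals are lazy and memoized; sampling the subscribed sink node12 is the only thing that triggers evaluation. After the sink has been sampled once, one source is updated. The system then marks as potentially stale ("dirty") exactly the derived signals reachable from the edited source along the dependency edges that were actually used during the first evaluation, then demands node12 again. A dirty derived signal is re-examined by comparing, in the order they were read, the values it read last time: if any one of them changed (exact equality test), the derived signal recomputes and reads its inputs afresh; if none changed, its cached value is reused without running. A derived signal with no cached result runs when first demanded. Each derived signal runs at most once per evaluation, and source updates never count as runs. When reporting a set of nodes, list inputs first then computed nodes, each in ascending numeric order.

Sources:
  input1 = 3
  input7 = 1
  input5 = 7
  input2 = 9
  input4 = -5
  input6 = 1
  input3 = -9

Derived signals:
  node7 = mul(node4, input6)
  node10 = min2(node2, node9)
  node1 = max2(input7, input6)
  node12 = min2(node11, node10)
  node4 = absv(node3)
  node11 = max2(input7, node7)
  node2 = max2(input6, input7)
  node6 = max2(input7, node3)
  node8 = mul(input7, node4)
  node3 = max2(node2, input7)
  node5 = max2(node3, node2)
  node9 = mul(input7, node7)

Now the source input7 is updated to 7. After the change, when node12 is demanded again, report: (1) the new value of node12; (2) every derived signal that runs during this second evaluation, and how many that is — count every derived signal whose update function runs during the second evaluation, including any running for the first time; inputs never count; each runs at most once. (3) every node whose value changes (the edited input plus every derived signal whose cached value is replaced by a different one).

Demanding node12 again yields 7.
8 derived signals run: node2, node3, node4, node7, node9, node10, node11, node12.
The nodes whose values change: input7, node2, node3, node4, node7, node9, node10, node11, node12.

First demand of the output computes:
  node2 = max2(1, 1) = 1
  node3 = max2(1, 1) = 1
  node4 = absv(1) = 1
  node7 = mul(1, 1) = 1
  node9 = mul(1, 1) = 1
  node10 = min2(1, 1) = 1
  node11 = max2(1, 1) = 1
  node12 = min2(1, 1) = 1

After the edit, cleaning proceeds:
  node2: a read changed (input7 1->7) — executes, giving 7.
  node3: a read changed (node2 1->7; input7 1->7) — executes, giving 7.
  node4: a read changed (node3 1->7) — executes, giving 7.
  node7: a read changed (node4 1->7) — executes, giving 7.
  node9: a read changed (input7 1->7; node7 1->7) — executes, giving 49.
  node10: a read changed (node2 1->7; node9 1->49) — executes, giving 7.
  node11: a read changed (input7 1->7; node7 1->7) — executes, giving 7.
  node12: a read changed (node11 1->7; node10 1->7) — executes, giving 7.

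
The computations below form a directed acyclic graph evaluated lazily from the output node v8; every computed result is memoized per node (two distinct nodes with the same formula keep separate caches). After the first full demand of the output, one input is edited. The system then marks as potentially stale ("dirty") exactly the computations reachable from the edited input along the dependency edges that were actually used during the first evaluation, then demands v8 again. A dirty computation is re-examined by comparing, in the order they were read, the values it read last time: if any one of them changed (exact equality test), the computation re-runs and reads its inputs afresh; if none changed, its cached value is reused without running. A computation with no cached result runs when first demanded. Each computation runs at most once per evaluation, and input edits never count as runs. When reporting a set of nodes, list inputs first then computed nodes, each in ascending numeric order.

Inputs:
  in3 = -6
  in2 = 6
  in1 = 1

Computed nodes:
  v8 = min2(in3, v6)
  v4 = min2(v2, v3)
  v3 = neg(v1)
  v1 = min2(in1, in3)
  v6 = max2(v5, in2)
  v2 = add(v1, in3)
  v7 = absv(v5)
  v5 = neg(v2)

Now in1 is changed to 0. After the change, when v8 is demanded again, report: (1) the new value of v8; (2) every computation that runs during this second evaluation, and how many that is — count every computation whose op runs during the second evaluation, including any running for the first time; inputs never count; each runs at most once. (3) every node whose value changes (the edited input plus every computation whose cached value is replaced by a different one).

First demand of the output computes:
  v1 = min2(1, -6) = -6
  v2 = add(-6, -6) = -12
  v5 = neg(-12) = 12
  v6 = max2(12, 6) = 12
  v8 = min2(-6, 12) = -6

After the edit, cleaning proceeds:
  v1: a read changed (in1 1->0) — executes, giving -6 — identical to its old value.
  v2: dirty, but its reads are unchanged (v1 unchanged, in3 unchanged); cached -12 stands.
  v5: dirty, but its reads are unchanged (v2 unchanged); cached 12 stands.
  v6: dirty, but its reads are unchanged (v5 unchanged, in2 unchanged); cached 12 stands.
  v8: dirty, but its reads are unchanged (in3 unchanged, v6 unchanged); cached -6 stands.

Note the absorption at v1: it re-runs yet its value is the same, leaving the output's value untouched.

Demanding v8 again yields -6.
1 computations run: v1.
The nodes whose values change: in1.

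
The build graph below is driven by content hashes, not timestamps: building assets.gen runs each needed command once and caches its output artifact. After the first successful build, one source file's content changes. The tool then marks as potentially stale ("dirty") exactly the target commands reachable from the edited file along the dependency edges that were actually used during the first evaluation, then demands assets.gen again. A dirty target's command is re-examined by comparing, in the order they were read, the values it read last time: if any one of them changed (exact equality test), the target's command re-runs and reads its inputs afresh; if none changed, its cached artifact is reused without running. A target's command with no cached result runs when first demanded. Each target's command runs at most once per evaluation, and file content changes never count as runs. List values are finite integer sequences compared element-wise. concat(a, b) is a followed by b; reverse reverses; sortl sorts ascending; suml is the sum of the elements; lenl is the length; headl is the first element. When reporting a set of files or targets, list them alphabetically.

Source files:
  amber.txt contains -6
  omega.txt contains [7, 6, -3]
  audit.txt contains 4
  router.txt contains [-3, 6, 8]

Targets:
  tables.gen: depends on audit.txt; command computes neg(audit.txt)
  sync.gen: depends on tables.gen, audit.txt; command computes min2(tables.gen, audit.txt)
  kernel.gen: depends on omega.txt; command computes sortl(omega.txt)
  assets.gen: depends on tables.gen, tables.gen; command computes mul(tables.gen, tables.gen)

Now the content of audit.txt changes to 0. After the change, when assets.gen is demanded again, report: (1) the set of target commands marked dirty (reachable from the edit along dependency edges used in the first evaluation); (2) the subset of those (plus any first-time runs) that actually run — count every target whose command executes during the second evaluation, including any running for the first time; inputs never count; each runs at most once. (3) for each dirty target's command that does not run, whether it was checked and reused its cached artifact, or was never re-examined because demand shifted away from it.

Dirty set: assets.gen, tables.gen.
Run set: assets.gen, tables.gen (2 run).
All dirty target commands ended up running.

Initial pass — values computed on the first demand:
  tables.gen = neg(4) = -4
  assets.gen = mul(-4, -4) = 16

Second demand — change propagation:
  tables.gen: re-runs because audit.txt 4->0; new result 0.
  assets.gen: re-runs because tables.gen -4->0; tables.gen -4->0; new result 0.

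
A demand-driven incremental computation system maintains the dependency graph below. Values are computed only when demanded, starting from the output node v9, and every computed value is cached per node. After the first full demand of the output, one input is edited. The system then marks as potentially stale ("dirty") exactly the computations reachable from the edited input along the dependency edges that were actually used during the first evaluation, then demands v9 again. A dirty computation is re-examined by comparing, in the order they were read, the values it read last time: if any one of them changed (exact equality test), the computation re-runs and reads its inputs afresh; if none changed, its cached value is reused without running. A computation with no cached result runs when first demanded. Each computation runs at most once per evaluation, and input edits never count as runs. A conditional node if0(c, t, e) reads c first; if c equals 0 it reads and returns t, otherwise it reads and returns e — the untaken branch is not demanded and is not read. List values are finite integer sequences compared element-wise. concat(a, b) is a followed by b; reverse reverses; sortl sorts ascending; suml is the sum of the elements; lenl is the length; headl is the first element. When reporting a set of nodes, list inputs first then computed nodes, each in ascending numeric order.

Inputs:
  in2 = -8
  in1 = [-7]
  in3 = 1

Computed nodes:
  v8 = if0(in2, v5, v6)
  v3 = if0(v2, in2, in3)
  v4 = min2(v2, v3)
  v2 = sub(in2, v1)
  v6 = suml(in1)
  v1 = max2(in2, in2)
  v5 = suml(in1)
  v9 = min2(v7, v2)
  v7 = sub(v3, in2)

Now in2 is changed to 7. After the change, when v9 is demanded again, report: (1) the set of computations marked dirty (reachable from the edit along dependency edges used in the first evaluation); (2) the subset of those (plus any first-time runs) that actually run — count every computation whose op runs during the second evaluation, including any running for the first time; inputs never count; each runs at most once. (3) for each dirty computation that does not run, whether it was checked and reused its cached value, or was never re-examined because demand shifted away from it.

Marked dirty: v1, v2, v3, v7, v9.
Computations that run: v1, v2, v3, v7 — 4 in total.
Checked but reused from cache: v9.
Key observation: the cutoff stops propagation at v9 — its inputs' values are unchanged, so it reuses its cache.

First evaluation (everything demanded from the output):
  v1 = max2(-8, -8) = -8
  v2 = sub(-8, -8) = 0
  v3 = if0(v2=0 -> then branch in2) = -8
  v7 = sub(-8, -8) = 0
  v9 = min2(0, 0) = 0

Propagation after the edit:
  v1: runs — in2 -8->7; in2 -8->7; result 7.
  v2: runs — in2 -8->7; v1 -8->7; result 0 (same value as before).
  v3: runs — in2 -8->7; result 7.
  v7: runs — v3 -8->7; in2 -8->7; result 0 (same value as before).
  v9: checked — values it read are unchanged (v7 unchanged, v2 unchanged); reused cached 0 without running.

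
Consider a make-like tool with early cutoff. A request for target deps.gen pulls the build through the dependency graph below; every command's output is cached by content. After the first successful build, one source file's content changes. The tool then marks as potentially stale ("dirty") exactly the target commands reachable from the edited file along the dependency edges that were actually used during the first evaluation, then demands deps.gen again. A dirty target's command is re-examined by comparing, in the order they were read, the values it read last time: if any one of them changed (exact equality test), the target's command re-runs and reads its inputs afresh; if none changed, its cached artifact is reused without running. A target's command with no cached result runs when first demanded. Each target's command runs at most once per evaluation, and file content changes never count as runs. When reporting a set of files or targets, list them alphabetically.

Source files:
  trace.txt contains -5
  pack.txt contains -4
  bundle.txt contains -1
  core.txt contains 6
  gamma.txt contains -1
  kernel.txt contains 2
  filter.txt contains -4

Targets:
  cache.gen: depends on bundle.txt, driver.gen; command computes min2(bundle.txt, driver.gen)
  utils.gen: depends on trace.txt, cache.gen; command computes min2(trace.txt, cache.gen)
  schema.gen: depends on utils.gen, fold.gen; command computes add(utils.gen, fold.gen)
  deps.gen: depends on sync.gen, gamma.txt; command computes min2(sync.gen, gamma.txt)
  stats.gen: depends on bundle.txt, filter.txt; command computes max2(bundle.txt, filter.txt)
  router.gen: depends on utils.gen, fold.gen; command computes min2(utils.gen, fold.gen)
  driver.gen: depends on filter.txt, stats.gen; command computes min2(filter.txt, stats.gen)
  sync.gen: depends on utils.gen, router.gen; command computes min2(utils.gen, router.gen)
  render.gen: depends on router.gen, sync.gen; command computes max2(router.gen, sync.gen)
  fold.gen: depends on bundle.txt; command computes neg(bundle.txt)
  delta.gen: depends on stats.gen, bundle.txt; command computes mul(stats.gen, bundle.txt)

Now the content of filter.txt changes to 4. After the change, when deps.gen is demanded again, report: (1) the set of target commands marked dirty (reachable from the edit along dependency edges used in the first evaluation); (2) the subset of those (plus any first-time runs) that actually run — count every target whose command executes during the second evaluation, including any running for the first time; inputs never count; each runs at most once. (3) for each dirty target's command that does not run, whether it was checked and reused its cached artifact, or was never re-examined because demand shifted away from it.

First demand of the output computes:
  fold.gen = neg(-1) = 1
  stats.gen = max2(-1, -4) = -1
  driver.gen = min2(-4, -1) = -4
  cache.gen = min2(-1, -4) = -4
  utils.gen = min2(-5, -4) = -5
  router.gen = min2(-5, 1) = -5
  sync.gen = min2(-5, -5) = -5
  deps.gen = min2(-5, -1) = -5

After the edit, cleaning proceeds:
  stats.gen: a read changed (filter.txt -4->4) — executes, giving 4.
  driver.gen: a read changed (filter.txt -4->4; stats.gen -1->4) — executes, giving 4.
  cache.gen: a read changed (driver.gen -4->4) — executes, giving -1.
  utils.gen: a read changed (cache.gen -4->-1) — executes, giving -5 — identical to its old value.
  router.gen: dirty, but its reads are unchanged (utils.gen unchanged, fold.gen unchanged); cached -5 stands.
  sync.gen: dirty, but its reads are unchanged (utils.gen unchanged, router.gen unchanged); cached -5 stands.
  deps.gen: dirty, but its reads are unchanged (sync.gen unchanged, gamma.txt unchanged); cached -5 stands.

Note the absorption at utils.gen: it re-runs yet its value is the same, leaving the output's value untouched.

The edit dirties: cache.gen, deps.gen, driver.gen, router.gen, stats.gen, sync.gen, utils.gen.
4 target commands run: cache.gen, driver.gen, stats.gen, utils.gen.
Cache hits after checking: deps.gen, router.gen, sync.gen.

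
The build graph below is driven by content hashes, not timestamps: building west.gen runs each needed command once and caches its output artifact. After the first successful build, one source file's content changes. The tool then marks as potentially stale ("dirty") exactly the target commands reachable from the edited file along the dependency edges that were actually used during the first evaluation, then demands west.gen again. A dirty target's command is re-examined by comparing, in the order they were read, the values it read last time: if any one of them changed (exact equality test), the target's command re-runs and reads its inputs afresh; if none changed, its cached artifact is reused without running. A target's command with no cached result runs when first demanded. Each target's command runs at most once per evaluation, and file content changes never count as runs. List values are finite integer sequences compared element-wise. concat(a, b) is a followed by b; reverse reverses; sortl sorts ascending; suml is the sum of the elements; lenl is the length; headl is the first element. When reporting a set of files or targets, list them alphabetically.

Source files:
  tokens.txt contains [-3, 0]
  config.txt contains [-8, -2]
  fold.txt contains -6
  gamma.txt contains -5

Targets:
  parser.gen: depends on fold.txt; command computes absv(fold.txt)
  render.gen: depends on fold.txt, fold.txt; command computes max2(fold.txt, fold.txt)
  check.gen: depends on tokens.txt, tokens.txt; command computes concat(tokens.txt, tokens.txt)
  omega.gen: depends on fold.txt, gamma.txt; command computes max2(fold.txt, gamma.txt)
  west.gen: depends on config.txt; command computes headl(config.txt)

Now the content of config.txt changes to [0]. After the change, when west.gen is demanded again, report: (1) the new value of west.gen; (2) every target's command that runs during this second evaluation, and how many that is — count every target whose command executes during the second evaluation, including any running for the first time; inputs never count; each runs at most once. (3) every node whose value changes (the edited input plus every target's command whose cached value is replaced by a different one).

west.gen now evaluates to 0.
Run set: west.gen (1 run).
Changed values: config.txt, west.gen.

Initial pass — values computed on the first demand:
  west.gen = headl([-8, -2]) = -8

Second demand — change propagation:
  west.gen: re-runs because config.txt [-8, -2]->[0]; new result 0.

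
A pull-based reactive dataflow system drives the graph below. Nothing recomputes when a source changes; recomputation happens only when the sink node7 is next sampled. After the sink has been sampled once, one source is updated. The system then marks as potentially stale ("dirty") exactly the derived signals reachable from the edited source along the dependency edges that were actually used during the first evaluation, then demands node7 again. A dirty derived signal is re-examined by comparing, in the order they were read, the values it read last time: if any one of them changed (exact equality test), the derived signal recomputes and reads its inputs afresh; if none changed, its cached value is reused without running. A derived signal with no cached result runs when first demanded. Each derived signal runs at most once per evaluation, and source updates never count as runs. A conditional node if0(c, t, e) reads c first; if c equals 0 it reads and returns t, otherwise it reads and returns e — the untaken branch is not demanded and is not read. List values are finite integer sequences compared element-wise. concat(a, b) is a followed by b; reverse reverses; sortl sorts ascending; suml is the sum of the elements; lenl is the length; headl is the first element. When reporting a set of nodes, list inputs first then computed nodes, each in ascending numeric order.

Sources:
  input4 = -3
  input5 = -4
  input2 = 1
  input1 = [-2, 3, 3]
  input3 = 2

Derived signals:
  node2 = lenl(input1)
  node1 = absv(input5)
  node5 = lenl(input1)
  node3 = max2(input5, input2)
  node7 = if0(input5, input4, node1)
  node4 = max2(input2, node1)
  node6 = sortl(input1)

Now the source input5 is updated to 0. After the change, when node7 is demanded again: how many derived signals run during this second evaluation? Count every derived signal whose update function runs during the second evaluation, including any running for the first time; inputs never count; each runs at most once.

Derived signals that run: node7 — 1 in total.
Key observation: a condition flipped, so demand moved to the other branch — node1 is never re-examined.

First evaluation (everything demanded from the output):
  node1 = absv(-4) = 4
  node7 = if0(input5=-4 -> else branch node1) = 4

Propagation after the edit:
  node1: marked dirty but never re-examined — demand shifted away from it.
  node7: runs — input5 -4->0; result -3.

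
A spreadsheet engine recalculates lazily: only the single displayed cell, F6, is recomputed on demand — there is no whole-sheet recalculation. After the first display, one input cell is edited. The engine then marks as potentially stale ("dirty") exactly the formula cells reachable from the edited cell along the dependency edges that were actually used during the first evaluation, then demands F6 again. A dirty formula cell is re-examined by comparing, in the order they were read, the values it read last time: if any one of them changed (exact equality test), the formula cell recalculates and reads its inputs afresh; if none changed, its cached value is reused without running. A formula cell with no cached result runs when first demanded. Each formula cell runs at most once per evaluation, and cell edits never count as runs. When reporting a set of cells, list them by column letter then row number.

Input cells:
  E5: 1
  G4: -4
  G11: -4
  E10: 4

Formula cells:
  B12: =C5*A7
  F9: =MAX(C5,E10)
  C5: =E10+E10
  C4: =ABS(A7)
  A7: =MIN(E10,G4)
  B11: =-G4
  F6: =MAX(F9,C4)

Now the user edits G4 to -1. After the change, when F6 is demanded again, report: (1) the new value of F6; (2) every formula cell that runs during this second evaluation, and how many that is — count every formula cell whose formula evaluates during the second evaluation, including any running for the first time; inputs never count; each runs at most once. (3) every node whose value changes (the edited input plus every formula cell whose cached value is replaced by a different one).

First evaluation (everything demanded from the output):
  A7 = MIN(4, -4) = -4
  C4 = ABS(-4) = 4
  C5 = 4 + 4 = 8
  F9 = MAX(8, 4) = 8
  F6 = MAX(8, 4) = 8

Propagation after the edit:
  A7: runs — G4 -4->-1; result -1.
  C4: runs — A7 -4->-1; result 1.
  F6: runs — C4 4->1; result 8 (same value as before).

New value of F6: 8.
Formula cells that run: A7, C4, F6 — 3 in total.
Values that change: A7, C4, G4.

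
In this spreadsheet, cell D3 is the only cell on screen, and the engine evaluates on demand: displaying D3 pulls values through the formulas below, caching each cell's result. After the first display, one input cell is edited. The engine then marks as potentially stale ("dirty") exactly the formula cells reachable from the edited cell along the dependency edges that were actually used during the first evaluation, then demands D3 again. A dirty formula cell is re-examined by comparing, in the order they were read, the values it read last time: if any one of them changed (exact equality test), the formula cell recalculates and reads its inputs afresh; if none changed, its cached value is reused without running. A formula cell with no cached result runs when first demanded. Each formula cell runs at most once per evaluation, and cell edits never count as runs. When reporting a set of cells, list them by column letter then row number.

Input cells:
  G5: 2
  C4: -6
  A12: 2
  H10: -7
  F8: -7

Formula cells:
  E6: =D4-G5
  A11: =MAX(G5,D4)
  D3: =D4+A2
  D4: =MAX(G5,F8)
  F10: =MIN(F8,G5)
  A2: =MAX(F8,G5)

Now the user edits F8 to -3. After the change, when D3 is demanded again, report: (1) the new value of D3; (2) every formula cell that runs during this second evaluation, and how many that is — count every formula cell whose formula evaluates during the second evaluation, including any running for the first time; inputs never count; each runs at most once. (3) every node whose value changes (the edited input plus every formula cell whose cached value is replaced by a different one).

D3 now evaluates to 4.
Run set: A2, D4 (2 run).
Changed values: F8.
The important point: at D3 every value read last time is unchanged, so the dirty flag clears without a run.

Initial pass — values computed on the first demand:
  A2 = MAX(-7, 2) = 2
  D4 = MAX(2, -7) = 2
  D3 = 2 + 2 = 4

Second demand — change propagation:
  A2: re-runs because F8 -7->-3; new result 2 (unchanged).
  D4: re-runs because F8 -7->-3; new result 2 (unchanged).
  D3: re-examined; everything it read last time is the same (D4 unchanged, A2 unchanged) — cache 4 kept, no run.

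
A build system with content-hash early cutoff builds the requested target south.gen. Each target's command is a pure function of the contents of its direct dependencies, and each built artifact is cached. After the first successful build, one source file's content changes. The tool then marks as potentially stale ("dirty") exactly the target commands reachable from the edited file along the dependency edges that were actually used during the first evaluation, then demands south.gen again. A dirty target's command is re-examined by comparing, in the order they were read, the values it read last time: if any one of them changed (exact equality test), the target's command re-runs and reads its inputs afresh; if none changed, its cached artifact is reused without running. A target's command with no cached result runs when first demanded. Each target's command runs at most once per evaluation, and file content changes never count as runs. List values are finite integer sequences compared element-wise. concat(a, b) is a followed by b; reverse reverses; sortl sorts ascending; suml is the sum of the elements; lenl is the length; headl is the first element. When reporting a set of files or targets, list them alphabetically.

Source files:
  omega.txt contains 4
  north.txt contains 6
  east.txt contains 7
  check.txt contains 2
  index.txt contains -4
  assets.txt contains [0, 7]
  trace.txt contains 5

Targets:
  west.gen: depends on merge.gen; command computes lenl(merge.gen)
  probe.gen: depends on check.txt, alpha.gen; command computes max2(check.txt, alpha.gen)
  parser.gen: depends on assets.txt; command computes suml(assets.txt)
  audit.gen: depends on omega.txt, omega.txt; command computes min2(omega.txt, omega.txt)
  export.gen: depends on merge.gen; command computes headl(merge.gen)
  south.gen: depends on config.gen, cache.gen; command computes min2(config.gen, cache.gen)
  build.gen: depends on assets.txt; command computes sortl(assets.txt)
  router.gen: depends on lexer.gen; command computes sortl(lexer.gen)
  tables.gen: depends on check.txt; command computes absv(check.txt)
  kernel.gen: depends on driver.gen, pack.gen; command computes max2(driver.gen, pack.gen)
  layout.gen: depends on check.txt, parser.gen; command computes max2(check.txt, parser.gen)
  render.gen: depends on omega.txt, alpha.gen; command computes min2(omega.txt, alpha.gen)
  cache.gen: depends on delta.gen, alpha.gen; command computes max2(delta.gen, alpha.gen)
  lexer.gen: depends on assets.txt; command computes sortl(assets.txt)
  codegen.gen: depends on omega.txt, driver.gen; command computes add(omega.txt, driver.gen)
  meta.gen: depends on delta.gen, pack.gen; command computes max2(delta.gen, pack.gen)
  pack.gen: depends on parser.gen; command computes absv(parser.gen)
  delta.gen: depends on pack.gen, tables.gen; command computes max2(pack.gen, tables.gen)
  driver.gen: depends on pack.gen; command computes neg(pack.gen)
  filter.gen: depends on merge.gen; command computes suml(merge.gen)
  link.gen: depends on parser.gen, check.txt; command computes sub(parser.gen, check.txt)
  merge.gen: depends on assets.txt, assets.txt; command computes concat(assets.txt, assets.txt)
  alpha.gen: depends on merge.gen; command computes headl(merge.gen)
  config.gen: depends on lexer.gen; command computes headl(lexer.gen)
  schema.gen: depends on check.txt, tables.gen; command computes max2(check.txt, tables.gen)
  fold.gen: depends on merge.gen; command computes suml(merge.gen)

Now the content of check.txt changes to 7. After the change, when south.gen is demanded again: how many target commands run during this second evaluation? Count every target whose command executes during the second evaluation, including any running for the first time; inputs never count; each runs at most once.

Target commands that run: delta.gen, tables.gen — 2 in total.
Key observation: the change is absorbed at delta.gen — it re-runs but produces the same value, and the output's value is unchanged.

First evaluation (everything demanded from the output):
  lexer.gen = sortl([0, 7]) = [0, 7]
  config.gen = headl([0, 7]) = 0
  merge.gen = concat([0, 7], [0, 7]) = [0, 7, 0, 7]
  alpha.gen = headl([0, 7, 0, 7]) = 0
  parser.gen = suml([0, 7]) = 7
  pack.gen = absv(7) = 7
  tables.gen = absv(2) = 2
  delta.gen = max2(7, 2) = 7
  cache.gen = max2(7, 0) = 7
  south.gen = min2(0, 7) = 0

Propagation after the edit:
  tables.gen: runs — check.txt 2->7; result 7.
  delta.gen: runs — tables.gen 2->7; result 7 (same value as before).
  cache.gen: checked — values it read are unchanged (delta.gen unchanged, alpha.gen unchanged); reused cached 7 without running.
  south.gen: checked — values it read are unchanged (config.gen unchanged, cache.gen unchanged); reused cached 0 without running.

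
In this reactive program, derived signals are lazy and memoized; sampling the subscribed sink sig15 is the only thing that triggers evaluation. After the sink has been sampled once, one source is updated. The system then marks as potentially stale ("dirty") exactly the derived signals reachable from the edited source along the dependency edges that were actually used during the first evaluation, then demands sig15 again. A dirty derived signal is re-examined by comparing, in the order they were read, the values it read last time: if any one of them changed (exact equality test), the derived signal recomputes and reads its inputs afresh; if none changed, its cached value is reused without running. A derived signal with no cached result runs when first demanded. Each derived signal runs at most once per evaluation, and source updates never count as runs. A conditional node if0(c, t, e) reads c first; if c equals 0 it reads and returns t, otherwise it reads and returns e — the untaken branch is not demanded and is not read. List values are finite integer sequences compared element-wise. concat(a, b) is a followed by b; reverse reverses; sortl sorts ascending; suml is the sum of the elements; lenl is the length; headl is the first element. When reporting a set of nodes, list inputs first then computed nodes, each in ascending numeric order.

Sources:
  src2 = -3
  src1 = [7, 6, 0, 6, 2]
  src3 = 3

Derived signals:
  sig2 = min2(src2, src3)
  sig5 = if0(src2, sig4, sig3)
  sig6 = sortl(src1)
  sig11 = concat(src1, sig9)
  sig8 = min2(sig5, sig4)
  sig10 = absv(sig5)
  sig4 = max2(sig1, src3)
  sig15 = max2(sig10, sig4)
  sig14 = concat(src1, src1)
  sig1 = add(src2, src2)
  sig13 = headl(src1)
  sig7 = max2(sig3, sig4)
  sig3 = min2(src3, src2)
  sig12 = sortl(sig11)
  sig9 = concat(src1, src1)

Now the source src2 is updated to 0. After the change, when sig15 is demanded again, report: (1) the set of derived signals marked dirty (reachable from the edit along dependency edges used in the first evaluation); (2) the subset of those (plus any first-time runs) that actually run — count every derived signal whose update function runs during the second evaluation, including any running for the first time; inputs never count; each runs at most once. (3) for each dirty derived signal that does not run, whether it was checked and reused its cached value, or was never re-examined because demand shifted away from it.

The edit dirties: sig1, sig3, sig4, sig5, sig10, sig15.
4 derived signals run: sig1, sig4, sig5, sig10.
Cache hits after checking: sig15.
Unvisited dirty nodes (no longer demanded): sig3.
Note the branch switch — demand abandons sig3, which is never re-examined.

First demand of the output computes:
  sig1 = add(-3, -3) = -6
  sig3 = min2(3, -3) = -3
  sig4 = max2(-6, 3) = 3
  sig5 = if0(src2=-3 -> else branch sig3) = -3
  sig10 = absv(-3) = 3
  sig15 = max2(3, 3) = 3

After the edit, cleaning proceeds:
  sig1: a read changed (src2 -3->0; src2 -3->0) — executes, giving 0.
  sig3: stays stale; no demand reaches it after the flip.
  sig4: a read changed (sig1 -6->0) — executes, giving 3 — identical to its old value.
  sig5: a read changed (src2 -3->0) — executes, giving 3.
  sig10: a read changed (sig5 -3->3) — executes, giving 3 — identical to its old value.
  sig15: dirty, but its reads are unchanged (sig10 unchanged, sig4 unchanged); cached 3 stands.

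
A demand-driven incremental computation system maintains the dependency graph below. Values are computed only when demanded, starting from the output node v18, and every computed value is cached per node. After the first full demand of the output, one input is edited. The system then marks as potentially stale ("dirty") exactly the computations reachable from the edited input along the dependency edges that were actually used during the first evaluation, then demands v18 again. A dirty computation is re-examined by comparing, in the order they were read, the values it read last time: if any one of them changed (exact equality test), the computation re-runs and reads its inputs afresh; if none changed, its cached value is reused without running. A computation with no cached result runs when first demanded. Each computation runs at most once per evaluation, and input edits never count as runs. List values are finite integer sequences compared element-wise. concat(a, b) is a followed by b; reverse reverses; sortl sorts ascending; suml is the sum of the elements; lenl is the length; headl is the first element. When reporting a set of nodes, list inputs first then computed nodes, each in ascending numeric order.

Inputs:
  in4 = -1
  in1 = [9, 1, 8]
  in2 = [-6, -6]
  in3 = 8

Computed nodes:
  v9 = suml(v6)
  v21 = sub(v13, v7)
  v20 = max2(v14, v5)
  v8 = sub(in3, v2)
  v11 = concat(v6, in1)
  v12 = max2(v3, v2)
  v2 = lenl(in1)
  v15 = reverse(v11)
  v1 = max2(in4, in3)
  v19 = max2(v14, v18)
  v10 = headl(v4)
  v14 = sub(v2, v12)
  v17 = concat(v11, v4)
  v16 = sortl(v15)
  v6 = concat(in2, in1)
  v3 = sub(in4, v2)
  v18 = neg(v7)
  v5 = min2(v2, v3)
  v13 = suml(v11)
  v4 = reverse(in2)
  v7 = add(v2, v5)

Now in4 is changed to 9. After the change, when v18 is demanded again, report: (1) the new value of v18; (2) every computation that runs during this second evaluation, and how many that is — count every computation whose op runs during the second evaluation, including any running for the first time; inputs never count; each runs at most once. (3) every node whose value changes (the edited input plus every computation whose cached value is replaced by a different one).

First evaluation (everything demanded from the output):
  v2 = lenl([9, 1, 8]) = 3
  v3 = sub(-1, 3) = -4
  v5 = min2(3, -4) = -4
  v7 = add(3, -4) = -1
  v18 = neg(-1) = 1

Propagation after the edit:
  v3: runs — in4 -1->9; result 6.
  v5: runs — v3 -4->6; result 3.
  v7: runs — v5 -4->3; result 6.
  v18: runs — v7 -1->6; result -6.

New value of v18: -6.
Computations that run: v3, v5, v7, v18 — 4 in total.
Values that change: in4, v3, v5, v7, v18.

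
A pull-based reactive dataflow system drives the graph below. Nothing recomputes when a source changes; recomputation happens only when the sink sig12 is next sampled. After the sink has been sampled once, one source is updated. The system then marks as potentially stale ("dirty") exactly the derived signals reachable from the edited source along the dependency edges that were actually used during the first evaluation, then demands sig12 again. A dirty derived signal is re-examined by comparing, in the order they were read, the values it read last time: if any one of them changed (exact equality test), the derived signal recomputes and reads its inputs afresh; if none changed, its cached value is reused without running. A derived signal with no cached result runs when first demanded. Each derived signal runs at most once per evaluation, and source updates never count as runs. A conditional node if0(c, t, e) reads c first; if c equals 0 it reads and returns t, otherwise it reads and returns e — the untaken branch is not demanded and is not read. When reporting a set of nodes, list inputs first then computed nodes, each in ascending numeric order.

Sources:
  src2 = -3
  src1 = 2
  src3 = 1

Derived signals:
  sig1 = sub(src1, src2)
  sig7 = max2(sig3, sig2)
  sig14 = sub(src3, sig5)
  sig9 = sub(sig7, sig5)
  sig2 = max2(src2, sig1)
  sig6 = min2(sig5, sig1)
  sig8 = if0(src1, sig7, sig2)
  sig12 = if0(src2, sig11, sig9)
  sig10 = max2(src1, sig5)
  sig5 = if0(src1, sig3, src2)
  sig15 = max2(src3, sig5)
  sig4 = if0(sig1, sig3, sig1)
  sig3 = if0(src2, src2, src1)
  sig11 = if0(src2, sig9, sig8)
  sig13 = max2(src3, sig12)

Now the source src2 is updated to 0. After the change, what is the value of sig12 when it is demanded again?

New value of sig12: 2.
Key observation: a condition flipped, so demand reaches new nodes — sig11 runs for the first time.

First evaluation (everything demanded from the output):
  sig1 = sub(2, -3) = 5
  sig2 = max2(-3, 5) = 5
  sig3 = if0(src2=-3 -> else branch src1) = 2
  sig5 = if0(src1=2 -> else branch src2) = -3
  sig7 = max2(2, 5) = 5
  sig9 = sub(5, -3) = 8
  sig12 = if0(src2=-3 -> else branch sig9) = 8

Propagation after the edit:
  sig1: runs — src2 -3->0; result 2.
  sig2: runs — src2 -3->0; sig1 5->2; result 2.
  sig3: runs — src2 -3->0; result 0.
  sig5: runs — src2 -3->0; result 0.
  sig7: runs — sig3 2->0; sig2 5->2; result 2.
  sig9: runs — sig7 5->2; sig5 -3->0; result 2.
  sig11: demanded for the first time — runs, produces 2.
  sig12: runs — src2 -3->0; sig9 8->2; result 2.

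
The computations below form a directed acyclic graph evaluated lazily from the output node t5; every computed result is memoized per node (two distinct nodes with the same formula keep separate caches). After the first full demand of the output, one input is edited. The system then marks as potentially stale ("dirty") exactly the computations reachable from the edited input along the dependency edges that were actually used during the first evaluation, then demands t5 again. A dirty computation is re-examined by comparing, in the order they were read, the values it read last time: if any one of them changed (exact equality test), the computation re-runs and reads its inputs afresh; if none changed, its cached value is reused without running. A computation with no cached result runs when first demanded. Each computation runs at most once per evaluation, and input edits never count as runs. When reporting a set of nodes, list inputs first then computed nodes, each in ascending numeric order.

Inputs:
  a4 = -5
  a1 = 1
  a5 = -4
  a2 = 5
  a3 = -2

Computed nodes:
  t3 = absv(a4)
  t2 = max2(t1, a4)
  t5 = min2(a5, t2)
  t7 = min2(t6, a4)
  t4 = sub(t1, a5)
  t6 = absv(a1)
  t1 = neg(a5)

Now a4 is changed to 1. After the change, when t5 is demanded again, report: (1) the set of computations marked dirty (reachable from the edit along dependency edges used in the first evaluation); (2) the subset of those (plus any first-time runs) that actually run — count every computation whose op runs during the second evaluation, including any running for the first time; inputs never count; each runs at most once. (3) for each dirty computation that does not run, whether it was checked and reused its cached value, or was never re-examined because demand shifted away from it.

The edit dirties: t2, t5.
1 computations run: t2.
Cache hits after checking: t5.
Note the absorption at t2: it re-runs yet its value is the same, leaving the output's value untouched.

First demand of the output computes:
  t1 = neg(-4) = 4
  t2 = max2(4, -5) = 4
  t5 = min2(-4, 4) = -4

After the edit, cleaning proceeds:
  t2: a read changed (a4 -5->1) — executes, giving 4 — identical to its old value.
  t5: dirty, but its reads are unchanged (a5 unchanged, t2 unchanged); cached -4 stands.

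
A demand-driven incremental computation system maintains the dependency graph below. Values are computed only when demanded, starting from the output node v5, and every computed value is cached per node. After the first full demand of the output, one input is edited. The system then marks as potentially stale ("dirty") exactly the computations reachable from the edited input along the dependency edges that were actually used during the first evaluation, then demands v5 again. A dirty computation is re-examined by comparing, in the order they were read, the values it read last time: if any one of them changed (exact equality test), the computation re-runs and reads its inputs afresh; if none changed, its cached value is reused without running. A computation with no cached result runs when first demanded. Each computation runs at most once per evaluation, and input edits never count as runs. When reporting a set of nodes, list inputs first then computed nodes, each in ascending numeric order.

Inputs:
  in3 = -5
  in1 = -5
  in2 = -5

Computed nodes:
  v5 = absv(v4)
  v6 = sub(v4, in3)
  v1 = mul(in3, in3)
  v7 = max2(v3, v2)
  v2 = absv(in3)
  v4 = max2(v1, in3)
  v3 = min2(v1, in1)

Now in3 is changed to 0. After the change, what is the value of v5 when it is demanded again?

First evaluation (everything demanded from the output):
  v1 = mul(-5, -5) = 25
  v4 = max2(25, -5) = 25
  v5 = absv(25) = 25

Propagation after the edit:
  v1: runs — in3 -5->0; in3 -5->0; result 0.
  v4: runs — v1 25->0; in3 -5->0; result 0.
  v5: runs — v4 25->0; result 0.

New value of v5: 0.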